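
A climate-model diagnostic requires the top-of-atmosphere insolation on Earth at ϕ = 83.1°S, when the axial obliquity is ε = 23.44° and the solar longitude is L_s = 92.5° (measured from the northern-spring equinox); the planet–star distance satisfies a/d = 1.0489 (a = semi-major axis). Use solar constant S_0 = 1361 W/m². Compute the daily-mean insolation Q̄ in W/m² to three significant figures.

Q̄ ≈ 0.00 W/m²

Solar declination: sin δ = sin ε · sin L_s = sin 23.44° × sin 92.5° = 0.39741, so δ = +23.416°.
cos h₀ = −tan(-83.1°) tan(+23.416°) = 3.5788 ≥ 1 ⇒ polar night, h₀ = 0 and Q̄ = 0.
Inverse-square distance factor (a/d)² = 1.0489² = 1.100191.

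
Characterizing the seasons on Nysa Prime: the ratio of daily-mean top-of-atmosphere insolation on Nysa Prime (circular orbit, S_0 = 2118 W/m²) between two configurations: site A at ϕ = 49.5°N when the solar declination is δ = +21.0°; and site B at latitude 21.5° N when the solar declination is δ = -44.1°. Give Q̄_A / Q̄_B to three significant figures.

Q̄_A / Q̄_B ≈ 3.46

— Configuration A (ϕ=+49.5°):
cos h₀ = −tan(+49.5°) tan(+21.000°) = -0.4494, h₀ = 2.0369 rad.
Bracket: h₀ sin ϕ sin δ + cos ϕ cos δ sin h₀ = 2.0369×0.76041×0.35837 + 0.64945×0.93358×0.89331 = 0.555072 + 0.541626 = 1.096698.
Q̄ = (S_0/π) × [bracket] = (2118/π) × 1.096698 = 739.37 W/m².
— Configuration B (ϕ=+21.5°):
cos h₀ = −tan(+21.5°) tan(-44.100°) = 0.3817, h₀ = 1.1791 rad.
Bracket: h₀ sin ϕ sin δ + cos ϕ cos δ sin h₀ = 1.1791×0.36650×-0.69591 + 0.93042×0.71813×0.92428 = -0.300731 + 0.617569 = 0.316838.
Q̄ = (S_0/π) × [bracket] = (2118/π) × 0.316838 = 213.61 W/m².
Ratio Q̄_A / Q̄_B = 739.37 / 213.61 = 3.461.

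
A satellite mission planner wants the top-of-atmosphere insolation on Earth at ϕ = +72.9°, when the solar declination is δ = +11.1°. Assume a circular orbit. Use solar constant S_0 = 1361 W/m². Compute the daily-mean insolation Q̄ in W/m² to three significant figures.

Q̄ ≈ 277 W/m²

cos h₀ = −tan(+72.9°) tan(+11.100°) = -0.6377, h₀ = 2.2623 rad.
Bracket: h₀ sin ϕ sin δ + cos ϕ cos δ sin h₀ = 2.2623×0.95579×0.19252 + 0.29404×0.98129×0.77026 = 0.416283 + 0.222250 = 0.638533.
Q̄ = (S_0/π) × [bracket] = (1361/π) × 0.638533 = 276.6 W/m².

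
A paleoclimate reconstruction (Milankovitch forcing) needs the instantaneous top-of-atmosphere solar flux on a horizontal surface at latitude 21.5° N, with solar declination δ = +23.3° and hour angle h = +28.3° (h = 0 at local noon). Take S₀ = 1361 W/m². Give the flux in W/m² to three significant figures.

cos θ_z = sin φ sin δ + cos φ cos δ cos h = 0.144968 + 0.752402 = 0.897370.
Flux = S₀ · cos θ_z = 1361 × 0.897370 = 1221 W/m².

1.22e+03 W/m²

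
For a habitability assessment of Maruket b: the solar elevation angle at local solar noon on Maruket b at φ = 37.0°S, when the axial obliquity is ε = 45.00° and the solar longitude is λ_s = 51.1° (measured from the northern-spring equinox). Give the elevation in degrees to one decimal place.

Solar declination: sin δ = sin ε · sin λ_s = sin 45.00° × sin 51.1° = 0.55030, so δ = +33.388°.
At local noon the hour angle is zero, so the zenith angle equals |φ − δ| = |-37.0° − (+33.388°)| = 70.388°.
Elevation = 90° − 70.388° = 19.6°.

19.6°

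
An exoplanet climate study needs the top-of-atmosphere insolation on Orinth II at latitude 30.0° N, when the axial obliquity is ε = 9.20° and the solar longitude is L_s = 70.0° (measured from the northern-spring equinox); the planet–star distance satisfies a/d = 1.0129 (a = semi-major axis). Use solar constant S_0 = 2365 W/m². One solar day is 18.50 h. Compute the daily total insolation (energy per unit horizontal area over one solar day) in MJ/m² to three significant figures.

50.3 MJ/m²

Solar declination: sin δ = sin ε · sin L_s = sin 9.20° × sin 70.0° = 0.15024, so δ = +8.641°.
cos h₀ = −tan(+30.0°) tan(+8.641°) = -0.0877, h₀ = 1.6586 rad.
Bracket: h₀ sin ϕ sin δ + cos ϕ cos δ sin h₀ = 1.6586×0.50000×0.15024 + 0.86603×0.98865×0.99614 = 0.124594 + 0.852896 = 0.977490.
Inverse-square distance factor (a/d)² = 1.0129² = 1.025966.
Q̄ = (S_0/π) × 1.025966 × [bracket] = (2365/π) × 1.025966 × 0.977490 = 754.96 W/m².
Daily total = Q̄ × 18.50 h × 3600 s/h = 754.96 × 18.50 × 3600 / 10⁶ = 50.28 MJ/m².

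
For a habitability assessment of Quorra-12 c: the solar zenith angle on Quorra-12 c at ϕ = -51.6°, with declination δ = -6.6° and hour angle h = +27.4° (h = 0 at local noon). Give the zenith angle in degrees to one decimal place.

cos θ_z = sin ϕ sin δ + cos ϕ cos δ cos h = 0.090075 + 0.547810 = 0.637885.
θ_z = arccos(0.637885) = 50.4°.

θ_z = 50.4°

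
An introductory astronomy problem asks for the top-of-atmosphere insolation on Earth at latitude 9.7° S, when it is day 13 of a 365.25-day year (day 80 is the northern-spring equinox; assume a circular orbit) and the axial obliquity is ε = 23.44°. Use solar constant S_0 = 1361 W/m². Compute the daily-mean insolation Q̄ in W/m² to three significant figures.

Solar longitude: L_s = 360° × (13 − 80)/365.25 = -66.037°, i.e. -66.037° + 360° = 293.963°.
sin δ = sin 23.44° × sin 293.963° = -0.36350, so δ = -21.315°.
cos h₀ = −tan(-9.7°) tan(-21.315°) = -0.0667, h₀ = 1.6375 rad.
Bracket: h₀ sin ϕ sin δ + cos ϕ cos δ sin h₀ = 1.6375×-0.16849×-0.36350 + 0.98570×0.93159×0.99777 = 0.100291 + 0.916221 = 1.016512.
Q̄ = (S_0/π) × [bracket] = (1361/π) × 1.016512 = 440.4 W/m².

Q̄ ≈ 440 W/m²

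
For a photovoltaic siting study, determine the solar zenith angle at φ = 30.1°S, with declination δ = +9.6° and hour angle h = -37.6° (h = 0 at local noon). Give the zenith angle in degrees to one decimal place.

cos θ_z = sin φ sin δ + cos φ cos δ cos h = -0.083636 + 0.675851 = 0.592215.
θ_z = arccos(0.592215) = 53.7°.

θ_z = 53.7°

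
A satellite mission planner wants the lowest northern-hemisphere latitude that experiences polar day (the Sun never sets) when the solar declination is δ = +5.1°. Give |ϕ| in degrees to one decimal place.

|ϕ| = 84.9°

Polar day requires cos h₀ = −tan ϕ tan δ ≤ −1, i.e. tan ϕ tan δ ≥ 1.
The boundary is |tan ϕ| · |tan δ| = 1, so |ϕ| = 90° − |δ| = 90° − 5.1° = 84.9° in the northern hemisphere.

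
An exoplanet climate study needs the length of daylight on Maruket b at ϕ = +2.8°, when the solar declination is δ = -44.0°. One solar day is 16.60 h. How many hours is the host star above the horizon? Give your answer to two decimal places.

8.05 h

cos h₀ = −tan ϕ · tan δ = −tan(+2.8°) × tan(-44.000°) = 0.0472, so h₀ = 1.5235 rad = 87.29°.
Daylight = 2h₀/(2π) × 16.60 h = (1.5235/π) × 16.60 = 8.05 h.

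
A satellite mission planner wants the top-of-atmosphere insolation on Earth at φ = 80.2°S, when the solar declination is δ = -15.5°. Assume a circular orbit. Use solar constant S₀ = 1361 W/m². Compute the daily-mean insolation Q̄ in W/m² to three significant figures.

Q̄ ≈ 358 W/m²

cos H₀ = −tan(-80.2°) tan(-15.500°) = -1.6055 ≤ −1 ⇒ polar day, H₀ = π.
Bracket: H₀ sin φ sin δ + cos φ cos δ sin H₀ = 3.1416×-0.98541×-0.26724 + 0.17021×0.96363×0.00000 = 0.827312 + 0.000000 = 0.827312.
Q̄ = (S₀/π) × [bracket] = (1361/π) × 0.827312 = 358.4 W/m².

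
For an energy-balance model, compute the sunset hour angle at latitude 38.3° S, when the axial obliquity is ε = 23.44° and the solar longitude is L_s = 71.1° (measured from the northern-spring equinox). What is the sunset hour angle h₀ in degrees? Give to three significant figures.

Solar declination: sin δ = sin ε · sin L_s = sin 23.44° × sin 71.1° = 0.37634, so δ = +22.107°.
cos h₀ = −tan ϕ · tan δ = −tan(-38.3°) × tan(+22.107°) = 0.3208, so h₀ = 1.2442 rad = 71.29°.

h₀ = 71.3°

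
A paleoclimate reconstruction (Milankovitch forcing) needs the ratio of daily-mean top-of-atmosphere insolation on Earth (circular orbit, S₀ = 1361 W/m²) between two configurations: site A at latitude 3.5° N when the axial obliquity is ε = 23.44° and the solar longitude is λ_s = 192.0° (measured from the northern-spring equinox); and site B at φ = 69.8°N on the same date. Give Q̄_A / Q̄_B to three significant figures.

Q̄_A / Q̄_B ≈ 4.27

— Configuration A (φ=+3.5°):
Solar declination: sin δ = sin ε · sin λ_s = sin 23.44° × sin 192.0° = -0.08270, so δ = -4.744°.
cos H₀ = −tan(+3.5°) tan(-4.744°) = 0.0051, H₀ = 1.5657 rad.
Bracket: H₀ sin φ sin δ + cos φ cos δ sin H₀ = 1.5657×0.06105×-0.08270 + 0.99813×0.99657×0.99999 = -0.007905 + 0.994696 = 0.986791.
Q̄ = (S₀/π) × [bracket] = (1361/π) × 0.986791 = 427.50 W/m².
— Configuration B (φ=+69.8°):
cos H₀ = −tan(+69.8°) tan(-4.744°) = 0.2256, H₀ = 1.3433 rad.
Bracket: H₀ sin φ sin δ + cos φ cos δ sin H₀ = 1.3433×0.93849×-0.08270 + 0.34530×0.99657×0.97423 = -0.104258 + 0.335248 = 0.230990.
Q̄ = (S₀/π) × [bracket] = (1361/π) × 0.230990 = 100.07 W/m².
Ratio Q̄_A / Q̄_B = 427.50 / 100.07 = 4.272.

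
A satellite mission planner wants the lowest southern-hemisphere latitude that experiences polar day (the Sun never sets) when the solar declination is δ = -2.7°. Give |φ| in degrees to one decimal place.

Polar day requires cos H₀ = −tan φ tan δ ≤ −1, i.e. tan φ tan δ ≥ 1.
The boundary is |tan φ| · |tan δ| = 1, so |φ| = 90° − |δ| = 90° − 2.7° = 87.3° in the southern hemisphere.

|φ| = 87.3°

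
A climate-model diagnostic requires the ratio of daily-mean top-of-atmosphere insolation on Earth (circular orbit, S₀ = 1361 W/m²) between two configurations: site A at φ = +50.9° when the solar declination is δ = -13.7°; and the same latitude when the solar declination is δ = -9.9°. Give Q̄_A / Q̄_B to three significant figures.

Q̄_A / Q̄_B ≈ 0.826

— Configuration A (φ=+50.9°):
cos H₀ = −tan(+50.9°) tan(-13.700°) = 0.3000, H₀ = 1.2661 rad.
Bracket: H₀ sin φ sin δ + cos φ cos δ sin H₀ = 1.2661×0.77605×-0.23684 + 0.63068×0.97155×0.95395 = -0.232709 + 0.584521 = 0.351812.
Q̄ = (S₀/π) × [bracket] = (1361/π) × 0.351812 = 152.41 W/m².
— Configuration B (φ=+50.9°):
cos H₀ = −tan(+50.9°) tan(-9.900°) = 0.2148, H₀ = 1.3544 rad.
Bracket: H₀ sin φ sin δ + cos φ cos δ sin H₀ = 1.3544×0.77605×-0.17193 + 0.63068×0.98511×0.97667 = -0.180713 + 0.606794 = 0.426081.
Q̄ = (S₀/π) × [bracket] = (1361/π) × 0.426081 = 184.59 W/m².
Ratio Q̄_A / Q̄_B = 152.41 / 184.59 = 0.8257.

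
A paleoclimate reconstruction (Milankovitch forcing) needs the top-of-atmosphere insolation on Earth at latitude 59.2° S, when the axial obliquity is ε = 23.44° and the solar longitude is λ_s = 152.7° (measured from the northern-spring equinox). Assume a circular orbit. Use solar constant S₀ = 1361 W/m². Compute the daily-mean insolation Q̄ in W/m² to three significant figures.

Solar declination: sin δ = sin ε · sin λ_s = sin 23.44° × sin 152.7° = 0.18245, so δ = +10.512°.
cos H₀ = −tan(-59.2°) tan(+10.512°) = 0.3113, H₀ = 1.2543 rad.
Bracket: H₀ sin φ sin δ + cos φ cos δ sin H₀ = 1.2543×-0.85896×0.18245 + 0.51204×0.98322×0.95032 = -0.196570 + 0.478437 = 0.281867.
Q̄ = (S₀/π) × [bracket] = (1361/π) × 0.281867 = 122.1 W/m².

Q̄ ≈ 122 W/m²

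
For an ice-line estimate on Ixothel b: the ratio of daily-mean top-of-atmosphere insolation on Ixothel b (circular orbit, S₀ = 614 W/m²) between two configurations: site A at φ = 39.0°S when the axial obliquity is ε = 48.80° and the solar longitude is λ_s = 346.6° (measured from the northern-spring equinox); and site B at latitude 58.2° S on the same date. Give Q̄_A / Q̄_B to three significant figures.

— Configuration A (φ=-39.0°):
Solar declination: sin δ = sin ε · sin λ_s = sin 48.80° × sin 346.6° = -0.17437, so δ = -10.042°.
cos H₀ = −tan(-39.0°) tan(-10.042°) = -0.1434, H₀ = 1.7147 rad.
Bracket: H₀ sin φ sin δ + cos φ cos δ sin H₀ = 1.7147×-0.62932×-0.17437 + 0.77715×0.98468×0.98966 = 0.188162 + 0.757331 = 0.945493.
Q̄ = (S₀/π) × [bracket] = (614/π) × 0.945493 = 184.79 W/m².
— Configuration B (φ=-58.2°):
cos H₀ = −tan(-58.2°) tan(-10.042°) = -0.2856, H₀ = 1.8604 rad.
Bracket: H₀ sin φ sin δ + cos φ cos δ sin H₀ = 1.8604×-0.84989×-0.17437 + 0.52696×0.98468×0.95835 = 0.275703 + 0.497275 = 0.772978.
Q̄ = (S₀/π) × [bracket] = (614/π) × 0.772978 = 151.07 W/m².
Ratio Q̄_A / Q̄_B = 184.79 / 151.07 = 1.223.

Q̄_A / Q̄_B ≈ 1.22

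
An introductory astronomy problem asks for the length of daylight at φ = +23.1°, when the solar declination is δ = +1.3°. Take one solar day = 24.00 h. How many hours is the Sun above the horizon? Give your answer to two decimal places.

12.07 h

cos H₀ = −tan φ · tan δ = −tan(+23.1°) × tan(+1.300°) = -0.0097, so H₀ = 1.5805 rad = 90.55°.
Daylight = 2H₀/(2π) × 24.00 h = (1.5805/π) × 24.00 = 12.07 h.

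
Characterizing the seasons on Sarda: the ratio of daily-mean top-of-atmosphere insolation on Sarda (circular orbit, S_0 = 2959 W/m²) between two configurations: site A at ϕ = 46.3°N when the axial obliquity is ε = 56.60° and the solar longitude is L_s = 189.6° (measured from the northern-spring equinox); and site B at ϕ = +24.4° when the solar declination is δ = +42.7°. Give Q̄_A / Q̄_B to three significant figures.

Q̄_A / Q̄_B ≈ 0.456

— Configuration A (ϕ=+46.3°):
Solar declination: sin δ = sin ε · sin L_s = sin 56.60° × sin 189.6° = -0.13923, so δ = -8.003°.
cos h₀ = −tan(+46.3°) tan(-8.003°) = 0.1471, h₀ = 1.4231 rad.
Bracket: h₀ sin ϕ sin δ + cos ϕ cos δ sin h₀ = 1.4231×0.72297×-0.13923 + 0.69088×0.99026×0.98912 = -0.143248 + 0.676707 = 0.533459.
Q̄ = (S_0/π) × [bracket] = (2959/π) × 0.533459 = 502.45 W/m².
— Configuration B (ϕ=+24.4°):
cos h₀ = −tan(+24.4°) tan(+42.700°) = -0.4186, h₀ = 2.0027 rad.
Bracket: h₀ sin ϕ sin δ + cos ϕ cos δ sin h₀ = 2.0027×0.41310×0.67816 + 0.91068×0.73491×0.90818 = 0.561052 + 0.607816 = 1.168868.
Q̄ = (S_0/π) × [bracket] = (2959/π) × 1.168868 = 1100.9 W/m².
Ratio Q̄_A / Q̄_B = 502.45 / 1100.9 = 0.4564.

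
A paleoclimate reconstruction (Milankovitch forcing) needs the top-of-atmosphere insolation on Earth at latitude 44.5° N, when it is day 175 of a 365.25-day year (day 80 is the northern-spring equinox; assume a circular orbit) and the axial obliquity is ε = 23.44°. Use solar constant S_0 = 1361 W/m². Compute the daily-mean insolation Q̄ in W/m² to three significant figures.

Solar longitude: L_s = 360° × (175 − 80)/365.25 = 93.634°.
sin δ = sin 23.44° × sin 93.634° = 0.39699, so δ = +23.390°.
cos h₀ = −tan(+44.5°) tan(+23.390°) = -0.4250, h₀ = 2.0098 rad.
Bracket: h₀ sin ϕ sin δ + cos ϕ cos δ sin h₀ = 2.0098×0.70091×0.39699 + 0.71325×0.91782×0.90517 = 0.559235 + 0.592556 = 1.151791.
Q̄ = (S_0/π) × [bracket] = (1361/π) × 1.151791 = 499.0 W/m².

Q̄ ≈ 499 W/m²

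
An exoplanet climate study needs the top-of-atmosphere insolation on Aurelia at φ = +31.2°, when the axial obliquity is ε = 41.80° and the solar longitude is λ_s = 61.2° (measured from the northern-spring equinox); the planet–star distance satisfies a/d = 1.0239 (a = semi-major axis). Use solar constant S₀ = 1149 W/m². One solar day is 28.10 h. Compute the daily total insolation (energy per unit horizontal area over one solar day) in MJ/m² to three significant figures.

48.0 MJ/m²

Solar declination: sin δ = sin ε · sin λ_s = sin 41.80° × sin 61.2° = 0.58409, so δ = +35.739°.
cos H₀ = −tan(+31.2°) tan(+35.739°) = -0.4358, H₀ = 2.0217 rad.
Bracket: H₀ sin φ sin δ + cos φ cos δ sin H₀ = 2.0217×0.51803×0.58409 + 0.85536×0.81169×0.90004 = 0.611718 + 0.624886 = 1.236604.
Inverse-square distance factor (a/d)² = 1.0239² = 1.048371.
Q̄ = (S₀/π) × 1.048371 × [bracket] = (1149/π) × 1.048371 × 1.236604 = 474.15 W/m².
Daily total = Q̄ × 28.10 h × 3600 s/h = 474.15 × 28.10 × 3600 / 10⁶ = 47.97 MJ/m².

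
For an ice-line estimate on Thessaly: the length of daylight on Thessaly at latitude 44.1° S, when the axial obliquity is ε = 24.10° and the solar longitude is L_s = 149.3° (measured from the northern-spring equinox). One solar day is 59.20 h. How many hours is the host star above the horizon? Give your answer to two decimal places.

Solar declination: sin δ = sin ε · sin L_s = sin 24.10° × sin 149.3° = 0.20847, so δ = +12.033°.
cos h₀ = −tan ϕ · tan δ = −tan(-44.1°) × tan(+12.033°) = 0.2066, so h₀ = 1.3627 rad = 78.08°.
Daylight = 2h₀/(2π) × 59.20 h = (1.3627/π) × 59.20 = 25.68 h.

25.68 h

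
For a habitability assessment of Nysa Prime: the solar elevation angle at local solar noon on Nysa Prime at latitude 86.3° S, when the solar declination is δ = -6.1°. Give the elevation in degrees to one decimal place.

At local noon the hour angle is zero, so the zenith angle equals |ϕ − δ| = |-86.3° − (-6.100°)| = 80.200°.
Elevation = 90° − 80.200° = 9.8°.

9.8°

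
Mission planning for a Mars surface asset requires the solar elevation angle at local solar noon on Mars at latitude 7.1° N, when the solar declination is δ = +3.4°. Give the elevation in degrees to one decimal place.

86.3°

At local noon the hour angle is zero, so the zenith angle equals |ϕ − δ| = |+7.1° − (+3.400°)| = 3.700°.
Elevation = 90° − 3.700° = 86.3°.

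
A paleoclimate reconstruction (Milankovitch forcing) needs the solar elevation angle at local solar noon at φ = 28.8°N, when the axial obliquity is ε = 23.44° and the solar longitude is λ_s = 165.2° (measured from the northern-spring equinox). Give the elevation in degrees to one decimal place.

Solar declination: sin δ = sin ε · sin λ_s = sin 23.44° × sin 165.2° = 0.10161, so δ = +5.832°.
At local noon the hour angle is zero, so the zenith angle equals |φ − δ| = |+28.8° − (+5.832°)| = 22.968°.
Elevation = 90° − 22.968° = 67.0°.

67.0°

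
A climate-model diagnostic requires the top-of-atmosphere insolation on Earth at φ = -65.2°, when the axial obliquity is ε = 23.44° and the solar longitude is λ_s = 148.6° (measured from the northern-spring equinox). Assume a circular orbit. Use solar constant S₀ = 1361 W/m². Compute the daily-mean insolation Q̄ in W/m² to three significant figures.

Solar declination: sin δ = sin ε · sin λ_s = sin 23.44° × sin 148.6° = 0.20725, so δ = +11.961°.
cos H₀ = −tan(-65.2°) tan(+11.961°) = 0.4585, H₀ = 1.0945 rad.
Bracket: H₀ sin φ sin δ + cos φ cos δ sin H₀ = 1.0945×-0.90778×0.20725 + 0.41945×0.97829×0.88870 = -0.205916 + 0.364672 = 0.158756.
Q̄ = (S₀/π) × [bracket] = (1361/π) × 0.158756 = 68.78 W/m².

Q̄ ≈ 68.8 W/m²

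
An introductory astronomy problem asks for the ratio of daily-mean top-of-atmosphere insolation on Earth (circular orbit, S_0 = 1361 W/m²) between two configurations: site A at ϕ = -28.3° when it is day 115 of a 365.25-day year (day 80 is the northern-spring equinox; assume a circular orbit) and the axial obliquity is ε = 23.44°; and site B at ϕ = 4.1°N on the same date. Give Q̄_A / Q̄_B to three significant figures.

— Configuration A (ϕ=-28.3°):
Solar longitude: L_s = 360° × (115 − 80)/365.25 = 34.497°.
sin δ = sin 23.44° × sin 34.497° = 0.22529, so δ = +13.020°.
cos h₀ = −tan(-28.3°) tan(+13.020°) = 0.1245, h₀ = 1.4460 rad.
Bracket: h₀ sin ϕ sin δ + cos ϕ cos δ sin h₀ = 1.4460×-0.47409×0.22529 + 0.88048×0.97429×0.99222 = -0.154444 + 0.851169 = 0.696725.
Q̄ = (S_0/π) × [bracket] = (1361/π) × 0.696725 = 301.84 W/m².
— Configuration B (ϕ=+4.1°):
cos h₀ = −tan(+4.1°) tan(+13.020°) = -0.0166, h₀ = 1.5874 rad.
Bracket: h₀ sin ϕ sin δ + cos ϕ cos δ sin h₀ = 1.5874×0.07150×0.22529 + 0.99744×0.97429×0.99986 = 0.025570 + 0.971660 = 0.997230.
Q̄ = (S_0/π) × [bracket] = (1361/π) × 0.997230 = 432.02 W/m².
Ratio Q̄_A / Q̄_B = 301.84 / 432.02 = 0.6987.

Q̄_A / Q̄_B ≈ 0.699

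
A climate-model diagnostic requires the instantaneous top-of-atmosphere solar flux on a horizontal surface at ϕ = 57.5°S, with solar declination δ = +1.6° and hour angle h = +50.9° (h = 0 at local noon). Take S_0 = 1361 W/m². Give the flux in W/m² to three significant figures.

429 W/m²

cos θ_z = sin ϕ sin δ + cos ϕ cos δ cos h = -0.023549 + 0.338730 = 0.315181.
Flux = S_0 · cos θ_z = 1361 × 0.315181 = 429.0 W/m².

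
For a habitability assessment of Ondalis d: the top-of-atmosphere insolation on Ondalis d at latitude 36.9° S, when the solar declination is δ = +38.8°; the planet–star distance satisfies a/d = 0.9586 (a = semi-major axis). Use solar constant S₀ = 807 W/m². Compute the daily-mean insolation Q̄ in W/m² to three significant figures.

Q̄ ≈ 35.3 W/m²

cos H₀ = −tan(-36.9°) tan(+38.800°) = 0.6037, H₀ = 0.9227 rad.
Bracket: H₀ sin φ sin δ + cos φ cos δ sin H₀ = 0.9227×-0.60042×0.62660 + 0.79968×0.77934×0.79723 = -0.347141 + 0.496852 = 0.149711.
Inverse-square distance factor (a/d)² = 0.9586² = 0.918914.
Q̄ = (S₀/π) × 0.918914 × [bracket] = (807/π) × 0.918914 × 0.149711 = 35.34 W/m².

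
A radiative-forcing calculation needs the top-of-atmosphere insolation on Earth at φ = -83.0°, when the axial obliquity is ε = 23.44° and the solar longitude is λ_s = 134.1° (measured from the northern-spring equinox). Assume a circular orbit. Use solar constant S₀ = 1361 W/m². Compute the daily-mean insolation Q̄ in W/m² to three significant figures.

Q̄ ≈ 0.00 W/m²

Solar declination: sin δ = sin ε · sin λ_s = sin 23.44° × sin 134.1° = 0.28566, so δ = +16.598°.
cos H₀ = −tan(-83.0°) tan(+16.598°) = 2.4277 ≥ 1 ⇒ polar night, H₀ = 0 and Q̄ = 0.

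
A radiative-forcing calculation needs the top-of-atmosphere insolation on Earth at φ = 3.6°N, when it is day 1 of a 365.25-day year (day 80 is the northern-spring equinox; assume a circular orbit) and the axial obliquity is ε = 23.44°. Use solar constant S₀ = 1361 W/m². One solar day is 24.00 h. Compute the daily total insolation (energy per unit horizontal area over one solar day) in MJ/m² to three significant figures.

33.0 MJ/m²

Solar longitude: λ_s = 360° × (1 − 80)/365.25 = -77.864°, i.e. -77.864° + 360° = 282.136°.
sin δ = sin 23.44° × sin 282.136° = -0.38890, so δ = -22.886°.
cos H₀ = −tan(+3.6°) tan(-22.886°) = 0.0266, H₀ = 1.5442 rad.
Bracket: H₀ sin φ sin δ + cos φ cos δ sin H₀ = 1.5442×0.06279×-0.38890 + 0.99803×0.92128×0.99965 = -0.037708 + 0.919143 = 0.881435.
Q̄ = (S₀/π) × [bracket] = (1361/π) × 0.881435 = 381.86 W/m².
Daily total = Q̄ × 24.00 h × 3600 s/h = 381.86 × 24.00 × 3600 / 10⁶ = 32.99 MJ/m².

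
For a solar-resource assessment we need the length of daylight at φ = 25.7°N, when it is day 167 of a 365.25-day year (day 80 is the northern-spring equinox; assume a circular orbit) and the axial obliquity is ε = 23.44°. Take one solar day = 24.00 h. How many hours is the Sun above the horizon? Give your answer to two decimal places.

13.60 h

Solar longitude: λ_s = 360° × (167 − 80)/365.25 = 85.749°.
sin δ = sin 23.44° × sin 85.749° = 0.39669, so δ = +23.372°.
cos H₀ = −tan φ · tan δ = −tan(+25.7°) × tan(+23.372°) = -0.2080, so H₀ = 1.7803 rad = 102.00°.
Daylight = 2H₀/(2π) × 24.00 h = (1.7803/π) × 24.00 = 13.60 h.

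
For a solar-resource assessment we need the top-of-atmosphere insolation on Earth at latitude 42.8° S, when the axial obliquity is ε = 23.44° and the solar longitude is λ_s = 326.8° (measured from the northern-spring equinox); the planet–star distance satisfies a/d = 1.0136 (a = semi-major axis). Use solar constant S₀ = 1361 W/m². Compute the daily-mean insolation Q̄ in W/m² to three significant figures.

Solar declination: sin δ = sin ε · sin λ_s = sin 23.44° × sin 326.8° = -0.21781, so δ = -12.581°.
cos H₀ = −tan(-42.8°) tan(-12.581°) = -0.2067, H₀ = 1.7790 rad.
Bracket: H₀ sin φ sin δ + cos φ cos δ sin H₀ = 1.7790×-0.67944×-0.21781 + 0.73373×0.97599×0.97841 = 0.263272 + 0.700652 = 0.963924.
Inverse-square distance factor (a/d)² = 1.0136² = 1.027385.
Q̄ = (S₀/π) × 1.027385 × [bracket] = (1361/π) × 1.027385 × 0.963924 = 429.0 W/m².

Q̄ ≈ 429 W/m²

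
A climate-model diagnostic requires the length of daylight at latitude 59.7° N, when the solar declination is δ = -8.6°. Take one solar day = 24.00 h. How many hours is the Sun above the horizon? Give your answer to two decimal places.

cos H₀ = −tan φ · tan δ = −tan(+59.7°) × tan(-8.600°) = 0.2588, so H₀ = 1.3090 rad = 75.00°.
Daylight = 2H₀/(2π) × 24.00 h = (1.3090/π) × 24.00 = 10.00 h.

10.00 h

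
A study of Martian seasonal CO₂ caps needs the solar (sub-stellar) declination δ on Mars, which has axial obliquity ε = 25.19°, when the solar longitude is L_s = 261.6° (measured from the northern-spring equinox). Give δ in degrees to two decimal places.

δ = -24.90°

sin δ = sin ε · sin L_s = sin 25.19° × sin 261.6° = -0.421055.
δ = arcsin(-0.421055) = -24.90°.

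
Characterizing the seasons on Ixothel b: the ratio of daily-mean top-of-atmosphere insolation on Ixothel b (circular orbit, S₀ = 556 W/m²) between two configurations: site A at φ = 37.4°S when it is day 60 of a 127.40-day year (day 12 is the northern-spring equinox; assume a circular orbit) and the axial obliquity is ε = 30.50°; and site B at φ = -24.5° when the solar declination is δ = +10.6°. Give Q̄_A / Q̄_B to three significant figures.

— Configuration A (φ=-37.4°):
Solar longitude: λ_s = 360° × (60 − 12)/127.40 = 135.636°.
sin δ = sin 30.50° × sin 135.636° = 0.35488, so δ = +20.786°.
cos H₀ = −tan(-37.4°) tan(+20.786°) = 0.2902, H₀ = 1.2763 rad.
Bracket: H₀ sin φ sin δ + cos φ cos δ sin H₀ = 1.2763×-0.60738×0.35488 + 0.79441×0.93491×0.95696 = -0.275103 + 0.710736 = 0.435633.
Q̄ = (S₀/π) × [bracket] = (556/π) × 0.435633 = 77.098 W/m².
— Configuration B (φ=-24.5°):
cos H₀ = −tan(-24.5°) tan(+10.600°) = 0.0853, H₀ = 1.4854 rad.
Bracket: H₀ sin φ sin δ + cos φ cos δ sin H₀ = 1.4854×-0.41469×0.18395 + 0.90996×0.98294×0.99636 = -0.113310 + 0.891180 = 0.777870.
Q̄ = (S₀/π) × [bracket] = (556/π) × 0.777870 = 137.67 W/m².
Ratio Q̄_A / Q̄_B = 77.098 / 137.67 = 0.5600.

Q̄_A / Q̄_B ≈ 0.560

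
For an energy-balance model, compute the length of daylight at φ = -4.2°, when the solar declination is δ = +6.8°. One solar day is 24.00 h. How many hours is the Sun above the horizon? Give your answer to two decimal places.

cos H₀ = −tan φ · tan δ = −tan(-4.2°) × tan(+6.800°) = 0.0088, so H₀ = 1.5620 rad = 89.50°.
Daylight = 2H₀/(2π) × 24.00 h = (1.5620/π) × 24.00 = 11.93 h.

11.93 h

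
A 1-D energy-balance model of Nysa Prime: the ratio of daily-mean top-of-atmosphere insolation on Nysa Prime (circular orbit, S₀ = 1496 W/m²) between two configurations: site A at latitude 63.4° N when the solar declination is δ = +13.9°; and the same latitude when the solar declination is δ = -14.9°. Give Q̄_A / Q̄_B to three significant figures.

— Configuration A (φ=+63.4°):
cos H₀ = −tan(+63.4°) tan(+13.900°) = -0.4942, H₀ = 2.0877 rad.
Bracket: H₀ sin φ sin δ + cos φ cos δ sin H₀ = 2.0877×0.89415×0.24023 + 0.44776×0.97072×0.86935 = 0.448441 + 0.377863 = 0.826304.
Q̄ = (S₀/π) × [bracket] = (1496/π) × 0.826304 = 393.48 W/m².
— Configuration B (φ=+63.4°):
cos H₀ = −tan(+63.4°) tan(-14.900°) = 0.5313, H₀ = 1.0106 rad.
Bracket: H₀ sin φ sin δ + cos φ cos δ sin H₀ = 1.0106×0.89415×-0.25713 + 0.44776×0.96638×0.84715 = -0.232350 + 0.366567 = 0.134217.
Q̄ = (S₀/π) × [bracket] = (1496/π) × 0.134217 = 63.913 W/m².
Ratio Q̄_A / Q̄_B = 393.48 / 63.913 = 6.156.

Q̄_A / Q̄_B ≈ 6.16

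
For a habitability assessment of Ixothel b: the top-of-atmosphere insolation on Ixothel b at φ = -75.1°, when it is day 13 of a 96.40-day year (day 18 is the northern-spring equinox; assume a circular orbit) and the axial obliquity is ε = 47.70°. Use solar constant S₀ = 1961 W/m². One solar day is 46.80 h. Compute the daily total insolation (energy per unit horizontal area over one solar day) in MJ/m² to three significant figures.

Solar longitude: λ_s = 360° × (13 − 18)/96.40 = -18.672°, i.e. -18.672° + 360° = 341.328°.
sin δ = sin 47.70° × sin 341.328° = -0.23680, so δ = -13.697°.
cos H₀ = −tan(-75.1°) tan(-13.697°) = -0.9160, H₀ = 2.7288 rad.
Bracket: H₀ sin φ sin δ + cos φ cos δ sin H₀ = 2.7288×-0.96638×-0.23680 + 0.25713×0.97156×0.40119 = 0.624455 + 0.100224 = 0.724679.
Q̄ = (S₀/π) × [bracket] = (1961/π) × 0.724679 = 452.35 W/m².
Daily total = Q̄ × 46.80 h × 3600 s/h = 452.35 × 46.80 × 3600 / 10⁶ = 76.21 MJ/m².

76.2 MJ/m²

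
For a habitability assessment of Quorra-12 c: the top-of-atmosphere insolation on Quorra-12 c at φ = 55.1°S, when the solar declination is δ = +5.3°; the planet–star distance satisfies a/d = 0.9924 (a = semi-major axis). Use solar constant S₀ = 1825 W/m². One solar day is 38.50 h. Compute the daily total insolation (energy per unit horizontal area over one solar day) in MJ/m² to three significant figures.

36.1 MJ/m²

cos H₀ = −tan(-55.1°) tan(+5.300°) = 0.1330, H₀ = 1.4374 rad.
Bracket: H₀ sin φ sin δ + cos φ cos δ sin H₀ = 1.4374×-0.82015×0.09237 + 0.57215×0.99572×0.99112 = -0.108893 + 0.564642 = 0.455749.
Inverse-square distance factor (a/d)² = 0.9924² = 0.984858.
Q̄ = (S₀/π) × 0.984858 × [bracket] = (1825/π) × 0.984858 × 0.455749 = 260.74 W/m².
Daily total = Q̄ × 38.50 h × 3600 s/h = 260.74 × 38.50 × 3600 / 10⁶ = 36.14 MJ/m².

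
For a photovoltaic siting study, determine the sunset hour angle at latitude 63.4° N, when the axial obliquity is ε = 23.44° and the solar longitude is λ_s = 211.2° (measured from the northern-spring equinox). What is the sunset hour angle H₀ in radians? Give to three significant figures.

Solar declination: sin δ = sin ε · sin λ_s = sin 23.44° × sin 211.2° = -0.20607, so δ = -11.892°.
cos H₀ = −tan φ · tan δ = −tan(+63.4°) × tan(-11.892°) = 0.4205, so H₀ = 1.1368 rad = 65.13°.

H₀ = 1.14 rad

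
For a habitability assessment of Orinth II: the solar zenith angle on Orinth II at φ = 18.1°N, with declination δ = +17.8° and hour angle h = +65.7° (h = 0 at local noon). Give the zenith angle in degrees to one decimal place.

θ_z = 62.1°

cos θ_z = sin φ sin δ + cos φ cos δ cos h = 0.094972 + 0.372426 = 0.467398.
θ_z = arccos(0.467398) = 62.1°.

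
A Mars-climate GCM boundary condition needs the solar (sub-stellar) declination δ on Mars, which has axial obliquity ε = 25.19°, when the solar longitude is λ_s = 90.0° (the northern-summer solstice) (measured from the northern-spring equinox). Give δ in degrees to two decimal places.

δ = +25.19°

sin δ = sin ε · sin λ_s = sin 25.19° × sin 90.0° = 0.425621.
δ = arcsin(0.425621) = +25.19°.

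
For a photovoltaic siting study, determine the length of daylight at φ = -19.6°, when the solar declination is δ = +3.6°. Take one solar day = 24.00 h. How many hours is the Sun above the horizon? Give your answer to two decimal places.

11.83 h

cos H₀ = −tan φ · tan δ = −tan(-19.6°) × tan(+3.600°) = 0.0224, so H₀ = 1.5484 rad = 88.72°.
Daylight = 2H₀/(2π) × 24.00 h = (1.5484/π) × 24.00 = 11.83 h.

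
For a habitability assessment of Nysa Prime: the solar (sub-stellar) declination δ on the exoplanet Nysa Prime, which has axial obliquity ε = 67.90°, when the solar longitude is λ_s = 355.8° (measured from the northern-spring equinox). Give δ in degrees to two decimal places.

sin δ = sin ε · sin λ_s = sin 67.90° × sin 355.8° = -0.067857.
δ = arcsin(-0.067857) = -3.89°.

δ = -3.89°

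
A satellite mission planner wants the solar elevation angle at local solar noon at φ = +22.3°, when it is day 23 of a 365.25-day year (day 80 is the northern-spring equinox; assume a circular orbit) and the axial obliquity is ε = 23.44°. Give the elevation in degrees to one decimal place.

Solar longitude: λ_s = 360° × (23 − 80)/365.25 = -56.181°, i.e. -56.181° + 360° = 303.819°.
sin δ = sin 23.44° × sin 303.819° = -0.33048, so δ = -19.298°.
At local noon the hour angle is zero, so the zenith angle equals |φ − δ| = |+22.3° − (-19.298°)| = 41.598°.
Elevation = 90° − 41.598° = 48.4°.

48.4°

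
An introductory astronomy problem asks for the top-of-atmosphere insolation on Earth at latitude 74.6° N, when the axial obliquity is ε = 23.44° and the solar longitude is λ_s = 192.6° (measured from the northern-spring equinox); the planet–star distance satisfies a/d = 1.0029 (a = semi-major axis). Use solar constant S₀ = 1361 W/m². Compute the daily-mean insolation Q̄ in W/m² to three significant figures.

Q̄ ≈ 63.8 W/m²

Solar declination: sin δ = sin ε · sin λ_s = sin 23.44° × sin 192.6° = -0.08677, so δ = -4.978°.
cos H₀ = −tan(+74.6°) tan(-4.978°) = 0.3162, H₀ = 1.2490 rad.
Bracket: H₀ sin φ sin δ + cos φ cos δ sin H₀ = 1.2490×0.96410×-0.08677 + 0.26556×0.99623×0.94868 = -0.104485 + 0.250982 = 0.146497.
Inverse-square distance factor (a/d)² = 1.0029² = 1.005808.
Q̄ = (S₀/π) × 1.005808 × [bracket] = (1361/π) × 1.005808 × 0.146497 = 63.83 W/m².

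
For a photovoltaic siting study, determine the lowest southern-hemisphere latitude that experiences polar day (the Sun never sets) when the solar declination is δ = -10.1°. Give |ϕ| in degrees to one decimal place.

Polar day requires cos h₀ = −tan ϕ tan δ ≤ −1, i.e. tan ϕ tan δ ≥ 1.
The boundary is |tan ϕ| · |tan δ| = 1, so |ϕ| = 90° − |δ| = 90° − 10.1° = 79.9° in the southern hemisphere.

|ϕ| = 79.9°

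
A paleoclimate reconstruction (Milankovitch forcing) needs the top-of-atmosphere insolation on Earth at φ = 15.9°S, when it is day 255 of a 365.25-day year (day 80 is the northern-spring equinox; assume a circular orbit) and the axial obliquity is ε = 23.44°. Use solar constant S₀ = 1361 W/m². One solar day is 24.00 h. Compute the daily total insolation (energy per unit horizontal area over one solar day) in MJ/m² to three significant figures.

Solar longitude: λ_s = 360° × (255 − 80)/365.25 = 172.485°.
sin δ = sin 23.44° × sin 172.485° = 0.05203, so δ = +2.982°.
cos H₀ = −tan(-15.9°) tan(+2.982°) = 0.0148, H₀ = 1.5560 rad.
Bracket: H₀ sin φ sin δ + cos φ cos δ sin H₀ = 1.5560×-0.27396×0.05203 + 0.96174×0.99865×0.99989 = -0.022179 + 0.960336 = 0.938157.
Q̄ = (S₀/π) × [bracket] = (1361/π) × 0.938157 = 406.43 W/m².
Daily total = Q̄ × 24.00 h × 3600 s/h = 406.43 × 24.00 × 3600 / 10⁶ = 35.12 MJ/m².

35.1 MJ/m²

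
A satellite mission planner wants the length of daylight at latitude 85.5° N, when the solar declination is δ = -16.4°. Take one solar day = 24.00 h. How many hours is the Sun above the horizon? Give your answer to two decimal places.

cos H₀ = −tan φ · tan δ = 3.7396 ≥ 1, so the Sun never rises (polar night) and H₀ = 0.
Daylight = 2H₀/(2π) × 24.00 h = (0.0000/π) × 24.00 = 0.00 h.

0.00 h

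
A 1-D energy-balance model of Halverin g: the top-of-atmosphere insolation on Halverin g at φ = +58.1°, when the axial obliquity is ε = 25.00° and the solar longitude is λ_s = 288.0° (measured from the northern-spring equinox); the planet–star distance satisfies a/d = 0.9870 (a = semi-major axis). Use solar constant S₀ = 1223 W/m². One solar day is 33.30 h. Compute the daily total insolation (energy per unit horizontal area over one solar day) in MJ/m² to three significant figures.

Solar declination: sin δ = sin ε · sin λ_s = sin 25.00° × sin 288.0° = -0.40193, so δ = -23.699°.
cos H₀ = −tan(+58.1°) tan(-23.699°) = 0.7052, H₀ = 0.7881 rad.
Bracket: H₀ sin φ sin δ + cos φ cos δ sin H₀ = 0.7881×0.84897×-0.40193 + 0.52844×0.91567×0.70900 = -0.268921 + 0.343069 = 0.074148.
Inverse-square distance factor (a/d)² = 0.9870² = 0.974169.
Q̄ = (S₀/π) × 0.974169 × [bracket] = (1223/π) × 0.974169 × 0.074148 = 28.120 W/m².
Daily total = Q̄ × 33.30 h × 3600 s/h = 28.120 × 33.30 × 3600 / 10⁶ = 3.371 MJ/m².

3.37 MJ/m²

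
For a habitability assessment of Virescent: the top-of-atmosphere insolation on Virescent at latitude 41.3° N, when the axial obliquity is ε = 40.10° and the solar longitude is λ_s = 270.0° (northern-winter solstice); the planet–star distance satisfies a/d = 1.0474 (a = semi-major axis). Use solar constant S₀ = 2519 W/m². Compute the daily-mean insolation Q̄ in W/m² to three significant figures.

Q̄ ≈ 64.1 W/m²

Solar declination: sin δ = sin ε · sin λ_s = sin 40.10° × sin 270.0° = -0.64412, so δ = -40.100°.
cos H₀ = −tan(+41.3°) tan(-40.100°) = 0.7398, H₀ = 0.7380 rad.
Bracket: H₀ sin φ sin δ + cos φ cos δ sin H₀ = 0.7380×0.66000×-0.64412 + 0.75126×0.76492×0.67284 = -0.313738 + 0.386650 = 0.072912.
Inverse-square distance factor (a/d)² = 1.0474² = 1.097047.
Q̄ = (S₀/π) × 1.097047 × [bracket] = (2519/π) × 1.097047 × 0.072912 = 64.14 W/m².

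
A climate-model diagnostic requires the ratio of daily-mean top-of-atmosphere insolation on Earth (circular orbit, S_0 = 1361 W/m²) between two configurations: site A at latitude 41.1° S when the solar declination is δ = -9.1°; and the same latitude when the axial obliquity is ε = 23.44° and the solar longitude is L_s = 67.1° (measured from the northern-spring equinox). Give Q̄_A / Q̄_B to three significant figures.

Q̄_A / Q̄_B ≈ 2.51

— Configuration A (ϕ=-41.1°):
cos h₀ = −tan(-41.1°) tan(-9.100°) = -0.1397, h₀ = 1.7110 rad.
Bracket: h₀ sin ϕ sin δ + cos ϕ cos δ sin h₀ = 1.7110×-0.65738×-0.15816 + 0.75356×0.98741×0.99019 = 0.177895 + 0.736773 = 0.914668.
Q̄ = (S_0/π) × [bracket] = (1361/π) × 0.914668 = 396.25 W/m².
— Configuration B (ϕ=-41.1°):
Solar declination: sin δ = sin ε · sin L_s = sin 23.44° × sin 67.1° = 0.36644, so δ = +21.496°.
cos h₀ = −tan(-41.1°) tan(+21.496°) = 0.3436, h₀ = 1.2201 rad.
Bracket: h₀ sin ϕ sin δ + cos ϕ cos δ sin h₀ = 1.2201×-0.65738×0.36644 + 0.75356×0.93044×0.93913 = -0.293910 + 0.658464 = 0.364554.
Q̄ = (S_0/π) × [bracket] = (1361/π) × 0.364554 = 157.93 W/m².
Ratio Q̄_A / Q̄_B = 396.25 / 157.93 = 2.509.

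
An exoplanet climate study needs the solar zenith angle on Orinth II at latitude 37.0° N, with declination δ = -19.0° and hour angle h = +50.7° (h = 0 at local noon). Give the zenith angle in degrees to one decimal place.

cos θ_z = sin ϕ sin δ + cos ϕ cos δ cos h = -0.195932 + 0.478282 = 0.282350.
θ_z = arccos(0.282350) = 73.6°.

θ_z = 73.6°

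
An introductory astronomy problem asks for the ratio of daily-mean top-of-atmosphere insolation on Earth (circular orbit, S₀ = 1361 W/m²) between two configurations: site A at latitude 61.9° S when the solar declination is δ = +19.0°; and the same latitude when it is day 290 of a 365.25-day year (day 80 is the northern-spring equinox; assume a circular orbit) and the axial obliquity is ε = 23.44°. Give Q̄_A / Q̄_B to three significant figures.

— Configuration A (φ=-61.9°):
cos H₀ = −tan(-61.9°) tan(+19.000°) = 0.6449, H₀ = 0.8699 rad.
Bracket: H₀ sin φ sin δ + cos φ cos δ sin H₀ = 0.8699×-0.88213×0.32557 + 0.47101×0.94552×0.76429 = -0.249831 + 0.340376 = 0.090545.
Q̄ = (S₀/π) × [bracket] = (1361/π) × 0.090545 = 39.226 W/m².
— Configuration B (φ=-61.9°):
Solar longitude: λ_s = 360° × (290 − 80)/365.25 = 206.982°.
sin δ = sin 23.44° × sin 206.982° = -0.18048, so δ = -10.398°.
cos H₀ = −tan(-61.9°) tan(-10.398°) = -0.3436, H₀ = 1.9216 rad.
Bracket: H₀ sin φ sin δ + cos φ cos δ sin H₀ = 1.9216×-0.88213×-0.18048 + 0.47101×0.98358×0.93910 = 0.305932 + 0.435063 = 0.740995.
Q̄ = (S₀/π) × [bracket] = (1361/π) × 0.740995 = 321.01 W/m².
Ratio Q̄_A / Q̄_B = 39.226 / 321.01 = 0.1222.

Q̄_A / Q̄_B ≈ 0.122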